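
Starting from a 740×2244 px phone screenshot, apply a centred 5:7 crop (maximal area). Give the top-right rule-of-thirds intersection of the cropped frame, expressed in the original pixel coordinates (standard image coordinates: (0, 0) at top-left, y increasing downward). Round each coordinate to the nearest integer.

740/2244 < 5/7, so the 5:7 crop keeps the full width 740 and trims height to 740 × 7/5 = 1036.00 px.
Top offset = (2244 − 1036.00)/2 = 604.00 px; left offset = 0.
Top-right is two-thirds across and one-third down within the crop:
x = 0.00 + 2 × 740.00/3 ≈ 493; y = 604.00 + 1 × 1036.00/3 ≈ 949.

(493, 949)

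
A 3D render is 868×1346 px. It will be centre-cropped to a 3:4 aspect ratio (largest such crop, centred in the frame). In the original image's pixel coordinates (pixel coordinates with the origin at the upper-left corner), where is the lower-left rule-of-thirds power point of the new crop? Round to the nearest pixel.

x = 289 px, y = 866 px

868/1346 < 3/4, so the 3:4 crop keeps the full width 868 and trims height to 868 × 4/3 = 1157.33 px.
Top offset = (1346 − 1157.33)/2 = 94.33 px; left offset = 0.
Lower-left is one-third across and two-thirds down within the crop:
x = 0.00 + 1 × 868.00/3 ≈ 289; y = 94.33 + 2 × 1157.33/3 ≈ 866.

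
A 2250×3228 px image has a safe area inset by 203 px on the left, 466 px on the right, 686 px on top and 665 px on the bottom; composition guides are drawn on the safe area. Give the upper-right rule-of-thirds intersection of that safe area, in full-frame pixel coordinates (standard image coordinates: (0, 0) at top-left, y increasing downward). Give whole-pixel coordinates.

(1257, 1312)

Content width = 2250 − 203 − 466 = 1581 px; content height = 3228 − 686 − 665 = 1877 px.
Upper-right is two-thirds across and one-third down within the safe area.
x = 203 + 2 × 1581/3 = 203 + 1054.00 ≈ 1257
y = 686 + 1 × 1877/3 = 686 + 625.67 ≈ 1312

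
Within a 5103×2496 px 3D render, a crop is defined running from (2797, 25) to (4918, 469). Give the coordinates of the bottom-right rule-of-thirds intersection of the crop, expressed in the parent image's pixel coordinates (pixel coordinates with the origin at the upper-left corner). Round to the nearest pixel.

(4211, 321)

Crop width = 4918 − 2797 = 2121 px; one third is 707.00 px.
Crop height = 469 − 25 = 444 px; one third is 148.00 px.
The bottom-right point is two-thirds across and two-thirds down within the crop:
x = 2797 + 2 × 707.00 ≈ 4211; y = 25 + 2 × 148.00 ≈ 321.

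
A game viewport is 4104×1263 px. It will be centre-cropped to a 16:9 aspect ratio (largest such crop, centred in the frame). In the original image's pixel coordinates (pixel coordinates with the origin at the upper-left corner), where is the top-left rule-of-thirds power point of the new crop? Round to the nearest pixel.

4104/1263 > 16/9, so the 16:9 crop keeps the full height 1263 and trims width to 1263 × 16/9 = 2245.33 px.
Left offset = (4104 − 2245.33)/2 = 929.33 px; top offset = 0.
Top-left is one-third across and one-third down within the crop:
x = 929.33 + 1 × 2245.33/3 ≈ 1678; y = 0.00 + 1 × 1263.00/3 ≈ 421.

x = 1678 px, y = 421 px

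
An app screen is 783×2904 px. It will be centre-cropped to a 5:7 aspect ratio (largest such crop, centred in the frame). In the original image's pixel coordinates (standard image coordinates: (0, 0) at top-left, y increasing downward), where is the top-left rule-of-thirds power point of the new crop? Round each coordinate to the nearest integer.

(261, 1269)

783/2904 < 5/7, so the 5:7 crop keeps the full width 783 and trims height to 783 × 7/5 = 1096.20 px.
Top offset = (2904 − 1096.20)/2 = 903.90 px; left offset = 0.
Top-left is one-third across and one-third down within the crop:
x = 0.00 + 1 × 783.00/3 ≈ 261; y = 903.90 + 1 × 1096.20/3 ≈ 1269.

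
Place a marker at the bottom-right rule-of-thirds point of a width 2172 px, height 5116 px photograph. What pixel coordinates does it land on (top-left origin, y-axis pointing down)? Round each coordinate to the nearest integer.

The bottom-right point sits two-thirds of the way across and two-thirds of the way down.
x = 2 × 2172/3 ≈ 1448; y = 2 × 5116/3 ≈ 3411.

(1448, 3411)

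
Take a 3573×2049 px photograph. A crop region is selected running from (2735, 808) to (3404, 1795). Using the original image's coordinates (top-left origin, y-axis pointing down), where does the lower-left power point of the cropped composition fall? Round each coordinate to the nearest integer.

(2958, 1466)

Crop width = 3404 − 2735 = 669 px; one third is 223.00 px.
Crop height = 1795 − 808 = 987 px; one third is 329.00 px.
The lower-left point is one-third across and two-thirds down within the crop:
x = 2735 + 1 × 223.00 ≈ 2958; y = 808 + 2 × 329.00 ≈ 1466.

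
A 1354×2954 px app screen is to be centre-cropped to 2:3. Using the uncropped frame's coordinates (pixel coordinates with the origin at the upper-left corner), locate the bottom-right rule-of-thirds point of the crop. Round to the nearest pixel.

x = 903 px, y = 1816 px

1354/2954 < 2/3, so the 2:3 crop keeps the full width 1354 and trims height to 1354 × 3/2 = 2031.00 px.
Top offset = (2954 − 2031.00)/2 = 461.50 px; left offset = 0.
Bottom-right is two-thirds across and two-thirds down within the crop:
x = 0.00 + 2 × 1354.00/3 ≈ 903; y = 461.50 + 2 × 2031.00/3 ≈ 1816.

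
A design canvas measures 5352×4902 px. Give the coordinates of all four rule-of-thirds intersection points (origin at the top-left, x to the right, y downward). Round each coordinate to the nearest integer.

One third of 5352 is 1784; one third of 4902 is 1634.
Vertical third lines at x = 1784 and x = 3568; horizontal third lines at y = 1634 and y = 3268.

(1784, 1634), (3568, 1634), (1784, 3268), (3568, 3268)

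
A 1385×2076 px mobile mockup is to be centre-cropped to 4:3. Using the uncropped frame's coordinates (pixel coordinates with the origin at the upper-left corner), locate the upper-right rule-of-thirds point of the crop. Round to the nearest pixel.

1385/2076 < 4/3, so the 4:3 crop keeps the full width 1385 and trims height to 1385 × 3/4 = 1038.75 px.
Top offset = (2076 − 1038.75)/2 = 518.62 px; left offset = 0.
Upper-right is two-thirds across and one-third down within the crop:
x = 0.00 + 2 × 1385.00/3 ≈ 923; y = 518.62 + 1 × 1038.75/3 ≈ 865.

(923, 865)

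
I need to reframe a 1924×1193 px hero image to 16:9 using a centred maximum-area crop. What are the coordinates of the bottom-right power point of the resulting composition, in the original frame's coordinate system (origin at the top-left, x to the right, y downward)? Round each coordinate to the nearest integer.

1924/1193 < 16/9, so the 16:9 crop keeps the full width 1924 and trims height to 1924 × 9/16 = 1082.25 px.
Top offset = (1193 − 1082.25)/2 = 55.38 px; left offset = 0.
Bottom-right is two-thirds across and two-thirds down within the crop:
x = 0.00 + 2 × 1924.00/3 ≈ 1283; y = 55.38 + 2 × 1082.25/3 ≈ 777.

x = 1283 px, y = 777 px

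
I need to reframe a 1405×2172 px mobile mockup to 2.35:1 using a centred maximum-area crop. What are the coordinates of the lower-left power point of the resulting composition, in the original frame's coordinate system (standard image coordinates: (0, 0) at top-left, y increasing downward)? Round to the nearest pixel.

1405/2172 < 2.35/1, so the 2.35:1 crop keeps the full width 1405 and trims height to 1405 × 1/2.35 = 597.87 px.
Top offset = (2172 − 597.87)/2 = 787.06 px; left offset = 0.
Lower-left is one-third across and two-thirds down within the crop:
x = 0.00 + 1 × 1405.00/3 ≈ 468; y = 787.06 + 2 × 597.87/3 ≈ 1186.

(468, 1186)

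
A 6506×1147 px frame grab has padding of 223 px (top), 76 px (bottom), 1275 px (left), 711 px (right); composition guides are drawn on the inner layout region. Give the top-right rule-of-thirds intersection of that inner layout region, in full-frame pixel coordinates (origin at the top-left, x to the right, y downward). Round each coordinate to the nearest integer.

x = 4288 px, y = 506 px

Content width = 6506 − 1275 − 711 = 4520 px; content height = 1147 − 223 − 76 = 848 px.
Top-right is two-thirds across and one-third down within the inner layout region.
x = 1275 + 2 × 4520/3 = 1275 + 3013.33 ≈ 4288
y = 223 + 1 × 848/3 = 223 + 282.67 ≈ 506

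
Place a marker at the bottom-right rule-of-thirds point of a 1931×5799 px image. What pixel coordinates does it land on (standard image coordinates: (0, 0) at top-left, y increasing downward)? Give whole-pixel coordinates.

The bottom-right point sits two-thirds of the way across and two-thirds of the way down.
x = 2 × 1931/3 ≈ 1287; y = 2 × 5799/3 ≈ 3866.

x = 1287 px, y = 3866 px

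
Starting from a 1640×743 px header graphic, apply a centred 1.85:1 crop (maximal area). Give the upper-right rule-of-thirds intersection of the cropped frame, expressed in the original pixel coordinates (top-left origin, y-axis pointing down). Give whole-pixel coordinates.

(1049, 248)

1640/743 > 1.85/1, so the 1.85:1 crop keeps the full height 743 and trims width to 743 × 1.85/1 = 1374.55 px.
Left offset = (1640 − 1374.55)/2 = 132.73 px; top offset = 0.
Upper-right is two-thirds across and one-third down within the crop:
x = 132.73 + 2 × 1374.55/3 ≈ 1049; y = 0.00 + 1 × 743.00/3 ≈ 248.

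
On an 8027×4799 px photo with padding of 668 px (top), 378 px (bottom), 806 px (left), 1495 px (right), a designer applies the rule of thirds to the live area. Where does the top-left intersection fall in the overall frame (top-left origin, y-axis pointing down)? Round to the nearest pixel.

x = 2715 px, y = 1919 px

Content width = 8027 − 806 − 1495 = 5726 px; content height = 4799 − 668 − 378 = 3753 px.
Top-left is one-third across and one-third down within the live area.
x = 806 + 1 × 5726/3 = 806 + 1908.67 ≈ 2715
y = 668 + 1 × 3753/3 = 668 + 1251.00 ≈ 1919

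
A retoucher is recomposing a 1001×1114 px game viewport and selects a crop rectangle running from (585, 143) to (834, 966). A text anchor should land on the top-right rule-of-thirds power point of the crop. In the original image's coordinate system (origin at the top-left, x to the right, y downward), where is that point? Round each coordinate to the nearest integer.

Crop width = 834 − 585 = 249 px; one third is 83.00 px.
Crop height = 966 − 143 = 823 px; one third is 274.33 px.
The top-right point is two-thirds across and one-third down within the crop:
x = 585 + 2 × 83.00 ≈ 751; y = 143 + 1 × 274.33 ≈ 417.

x = 751 px, y = 417 px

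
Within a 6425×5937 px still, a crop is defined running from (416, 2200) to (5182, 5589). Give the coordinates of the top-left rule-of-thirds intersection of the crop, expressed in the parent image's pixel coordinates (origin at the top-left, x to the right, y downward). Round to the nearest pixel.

x = 2005 px, y = 3330 px

Crop width = 5182 − 416 = 4766 px; one third is 1588.67 px.
Crop height = 5589 − 2200 = 3389 px; one third is 1129.67 px.
The top-left point is one-third across and one-third down within the crop:
x = 416 + 1 × 1588.67 ≈ 2005; y = 2200 + 1 × 1129.67 ≈ 3330.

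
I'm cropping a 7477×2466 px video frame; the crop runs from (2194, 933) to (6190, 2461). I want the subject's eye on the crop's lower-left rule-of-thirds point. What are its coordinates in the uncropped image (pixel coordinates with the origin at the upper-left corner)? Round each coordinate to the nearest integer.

Crop width = 6190 − 2194 = 3996 px; one third is 1332.00 px.
Crop height = 2461 − 933 = 1528 px; one third is 509.33 px.
The lower-left point is one-third across and two-thirds down within the crop:
x = 2194 + 1 × 1332.00 ≈ 3526; y = 933 + 2 × 509.33 ≈ 1952.

x = 3526 px, y = 1952 px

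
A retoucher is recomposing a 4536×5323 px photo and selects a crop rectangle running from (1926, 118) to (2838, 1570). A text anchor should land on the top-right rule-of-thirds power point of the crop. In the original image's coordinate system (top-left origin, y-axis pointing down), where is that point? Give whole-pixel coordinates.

Crop width = 2838 − 1926 = 912 px; one third is 304.00 px.
Crop height = 1570 − 118 = 1452 px; one third is 484.00 px.
The top-right point is two-thirds across and one-third down within the crop:
x = 1926 + 2 × 304.00 ≈ 2534; y = 118 + 1 × 484.00 ≈ 602.

x = 2534 px, y = 602 px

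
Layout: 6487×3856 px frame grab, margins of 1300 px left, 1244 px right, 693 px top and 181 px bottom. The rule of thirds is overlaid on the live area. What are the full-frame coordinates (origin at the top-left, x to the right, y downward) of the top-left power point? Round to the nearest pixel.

(2614, 1687)

Content width = 6487 − 1300 − 1244 = 3943 px; content height = 3856 − 693 − 181 = 2982 px.
Top-left is one-third across and one-third down within the live area.
x = 1300 + 1 × 3943/3 = 1300 + 1314.33 ≈ 2614
y = 693 + 1 × 2982/3 = 693 + 994.00 ≈ 1687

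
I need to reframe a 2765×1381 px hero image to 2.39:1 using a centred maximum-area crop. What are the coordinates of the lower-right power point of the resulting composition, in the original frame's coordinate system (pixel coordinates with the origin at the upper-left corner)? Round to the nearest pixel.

2765/1381 < 2.39/1, so the 2.39:1 crop keeps the full width 2765 and trims height to 2765 × 1/2.39 = 1156.90 px.
Top offset = (1381 − 1156.90)/2 = 112.05 px; left offset = 0.
Lower-right is two-thirds across and two-thirds down within the crop:
x = 0.00 + 2 × 2765.00/3 ≈ 1843; y = 112.05 + 2 × 1156.90/3 ≈ 883.

(1843, 883)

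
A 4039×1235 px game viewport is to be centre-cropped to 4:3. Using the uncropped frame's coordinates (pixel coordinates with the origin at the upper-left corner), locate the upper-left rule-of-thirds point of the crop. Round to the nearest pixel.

(1745, 412)

4039/1235 > 4/3, so the 4:3 crop keeps the full height 1235 and trims width to 1235 × 4/3 = 1646.67 px.
Left offset = (4039 − 1646.67)/2 = 1196.17 px; top offset = 0.
Upper-left is one-third across and one-third down within the crop:
x = 1196.17 + 1 × 1646.67/3 ≈ 1745; y = 0.00 + 1 × 1235.00/3 ≈ 412.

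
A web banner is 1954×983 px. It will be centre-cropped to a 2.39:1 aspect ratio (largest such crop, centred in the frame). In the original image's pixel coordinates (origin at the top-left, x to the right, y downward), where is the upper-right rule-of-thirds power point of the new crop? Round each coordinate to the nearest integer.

1954/983 < 2.39/1, so the 2.39:1 crop keeps the full width 1954 and trims height to 1954 × 1/2.39 = 817.57 px.
Top offset = (983 − 817.57)/2 = 82.71 px; left offset = 0.
Upper-right is two-thirds across and one-third down within the crop:
x = 0.00 + 2 × 1954.00/3 ≈ 1303; y = 82.71 + 1 × 817.57/3 ≈ 355.

(1303, 355)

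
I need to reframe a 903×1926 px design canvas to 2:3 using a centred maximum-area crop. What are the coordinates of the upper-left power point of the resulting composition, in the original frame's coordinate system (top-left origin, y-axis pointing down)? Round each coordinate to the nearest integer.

903/1926 < 2/3, so the 2:3 crop keeps the full width 903 and trims height to 903 × 3/2 = 1354.50 px.
Top offset = (1926 − 1354.50)/2 = 285.75 px; left offset = 0.
Upper-left is one-third across and one-third down within the crop:
x = 0.00 + 1 × 903.00/3 ≈ 301; y = 285.75 + 1 × 1354.50/3 ≈ 737.

x = 301 px, y = 737 px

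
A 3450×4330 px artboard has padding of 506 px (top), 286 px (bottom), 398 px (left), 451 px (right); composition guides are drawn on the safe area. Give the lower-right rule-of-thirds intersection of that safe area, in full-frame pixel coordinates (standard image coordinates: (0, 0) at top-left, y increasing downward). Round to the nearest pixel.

x = 2132 px, y = 2865 px

Content width = 3450 − 398 − 451 = 2601 px; content height = 4330 − 506 − 286 = 3538 px.
Lower-right is two-thirds across and two-thirds down within the safe area.
x = 398 + 2 × 2601/3 = 398 + 1734.00 ≈ 2132
y = 506 + 2 × 3538/3 = 506 + 2358.67 ≈ 2865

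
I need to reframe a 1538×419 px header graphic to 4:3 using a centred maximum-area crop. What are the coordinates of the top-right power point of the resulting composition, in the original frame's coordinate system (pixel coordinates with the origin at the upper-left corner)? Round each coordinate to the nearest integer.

x = 862 px, y = 140 px

1538/419 > 4/3, so the 4:3 crop keeps the full height 419 and trims width to 419 × 4/3 = 558.67 px.
Left offset = (1538 − 558.67)/2 = 489.67 px; top offset = 0.
Top-right is two-thirds across and one-third down within the crop:
x = 489.67 + 2 × 558.67/3 ≈ 862; y = 0.00 + 1 × 419.00/3 ≈ 140.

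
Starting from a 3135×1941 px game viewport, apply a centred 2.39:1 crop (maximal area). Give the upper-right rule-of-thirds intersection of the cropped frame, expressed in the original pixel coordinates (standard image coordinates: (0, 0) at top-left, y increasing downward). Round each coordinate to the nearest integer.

x = 2090 px, y = 752 px

3135/1941 < 2.39/1, so the 2.39:1 crop keeps the full width 3135 and trims height to 3135 × 1/2.39 = 1311.72 px.
Top offset = (1941 − 1311.72)/2 = 314.64 px; left offset = 0.
Upper-right is two-thirds across and one-third down within the crop:
x = 0.00 + 2 × 3135.00/3 ≈ 2090; y = 314.64 + 1 × 1311.72/3 ≈ 752.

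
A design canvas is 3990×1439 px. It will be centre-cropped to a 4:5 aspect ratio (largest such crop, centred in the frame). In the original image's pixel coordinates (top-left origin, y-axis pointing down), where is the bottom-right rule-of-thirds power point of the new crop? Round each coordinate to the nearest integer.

x = 2187 px, y = 959 px

3990/1439 > 4/5, so the 4:5 crop keeps the full height 1439 and trims width to 1439 × 4/5 = 1151.20 px.
Left offset = (3990 − 1151.20)/2 = 1419.40 px; top offset = 0.
Bottom-right is two-thirds across and two-thirds down within the crop:
x = 1419.40 + 2 × 1151.20/3 ≈ 2187; y = 0.00 + 2 × 1439.00/3 ≈ 959.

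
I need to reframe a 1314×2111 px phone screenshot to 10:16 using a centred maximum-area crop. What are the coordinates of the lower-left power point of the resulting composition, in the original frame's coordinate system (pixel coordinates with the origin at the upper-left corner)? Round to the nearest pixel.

1314/2111 < 10/16, so the 10:16 crop keeps the full width 1314 and trims height to 1314 × 16/10 = 2102.40 px.
Top offset = (2111 − 2102.40)/2 = 4.30 px; left offset = 0.
Lower-left is one-third across and two-thirds down within the crop:
x = 0.00 + 1 × 1314.00/3 ≈ 438; y = 4.30 + 2 × 2102.40/3 ≈ 1406.

x = 438 px, y = 1406 px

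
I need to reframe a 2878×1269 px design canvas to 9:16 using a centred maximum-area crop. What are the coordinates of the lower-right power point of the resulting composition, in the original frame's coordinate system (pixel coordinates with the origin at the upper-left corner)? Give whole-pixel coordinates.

(1558, 846)

2878/1269 > 9/16, so the 9:16 crop keeps the full height 1269 and trims width to 1269 × 9/16 = 713.81 px.
Left offset = (2878 − 713.81)/2 = 1082.09 px; top offset = 0.
Lower-right is two-thirds across and two-thirds down within the crop:
x = 1082.09 + 2 × 713.81/3 ≈ 1558; y = 0.00 + 2 × 1269.00/3 ≈ 846.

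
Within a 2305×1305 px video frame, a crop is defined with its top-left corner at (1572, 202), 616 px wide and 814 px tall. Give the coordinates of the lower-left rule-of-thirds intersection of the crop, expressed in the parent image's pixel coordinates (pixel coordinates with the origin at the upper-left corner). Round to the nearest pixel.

(1777, 745)

One third of the crop width 616 is 205.33 px.
One third of the crop height 814 is 271.33 px.
The lower-left point is one-third across and two-thirds down within the crop:
x = 1572 + 1 × 205.33 ≈ 1777; y = 202 + 2 × 271.33 ≈ 745.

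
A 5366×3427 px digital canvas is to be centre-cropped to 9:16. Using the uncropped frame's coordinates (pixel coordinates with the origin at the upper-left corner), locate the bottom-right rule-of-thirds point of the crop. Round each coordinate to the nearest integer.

5366/3427 > 9/16, so the 9:16 crop keeps the full height 3427 and trims width to 3427 × 9/16 = 1927.69 px.
Left offset = (5366 − 1927.69)/2 = 1719.16 px; top offset = 0.
Bottom-right is two-thirds across and two-thirds down within the crop:
x = 1719.16 + 2 × 1927.69/3 ≈ 3004; y = 0.00 + 2 × 3427.00/3 ≈ 2285.

x = 3004 px, y = 2285 px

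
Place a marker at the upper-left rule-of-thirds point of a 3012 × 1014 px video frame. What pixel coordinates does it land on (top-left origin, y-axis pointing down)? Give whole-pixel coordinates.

The upper-left point sits one-third of the way across and one-third of the way down.
x = 1 × 3012/3 ≈ 1004; y = 1 × 1014/3 ≈ 338.

(1004, 338)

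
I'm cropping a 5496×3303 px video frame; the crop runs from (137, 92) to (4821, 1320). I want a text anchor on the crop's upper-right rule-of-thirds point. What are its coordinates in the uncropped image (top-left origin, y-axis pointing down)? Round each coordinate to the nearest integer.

(3260, 501)

Crop width = 4821 − 137 = 4684 px; one third is 1561.33 px.
Crop height = 1320 − 92 = 1228 px; one third is 409.33 px.
The upper-right point is two-thirds across and one-third down within the crop:
x = 137 + 2 × 1561.33 ≈ 3260; y = 92 + 1 × 409.33 ≈ 501.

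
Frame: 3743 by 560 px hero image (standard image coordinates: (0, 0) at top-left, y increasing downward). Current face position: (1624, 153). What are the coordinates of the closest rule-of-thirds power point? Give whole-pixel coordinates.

Third lines: x ∈ {1248, 2495}, y ∈ {187, 373}.
1624 is closer to x = 1248; 153 is closer to y = 187.
So the nearest intersection is the upper-left power point.

x = 1248 px, y = 187 px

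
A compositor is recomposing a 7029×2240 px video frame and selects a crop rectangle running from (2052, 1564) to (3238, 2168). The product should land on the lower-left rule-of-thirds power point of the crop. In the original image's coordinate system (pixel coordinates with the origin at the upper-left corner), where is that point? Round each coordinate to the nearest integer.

Crop width = 3238 − 2052 = 1186 px; one third is 395.33 px.
Crop height = 2168 − 1564 = 604 px; one third is 201.33 px.
The lower-left point is one-third across and two-thirds down within the crop:
x = 2052 + 1 × 395.33 ≈ 2447; y = 1564 + 2 × 201.33 ≈ 1967.

x = 2447 px, y = 1967 px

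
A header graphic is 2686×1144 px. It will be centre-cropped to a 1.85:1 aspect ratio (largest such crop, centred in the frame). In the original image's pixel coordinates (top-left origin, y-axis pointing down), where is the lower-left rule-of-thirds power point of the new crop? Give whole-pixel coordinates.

2686/1144 > 1.85/1, so the 1.85:1 crop keeps the full height 1144 and trims width to 1144 × 1.85/1 = 2116.40 px.
Left offset = (2686 − 2116.40)/2 = 284.80 px; top offset = 0.
Lower-left is one-third across and two-thirds down within the crop:
x = 284.80 + 1 × 2116.40/3 ≈ 990; y = 0.00 + 2 × 1144.00/3 ≈ 763.

x = 990 px, y = 763 px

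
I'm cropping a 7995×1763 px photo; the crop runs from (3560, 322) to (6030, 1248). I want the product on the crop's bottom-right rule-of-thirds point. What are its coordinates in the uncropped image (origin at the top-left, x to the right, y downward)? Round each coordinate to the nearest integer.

(5207, 939)

Crop width = 6030 − 3560 = 2470 px; one third is 823.33 px.
Crop height = 1248 − 322 = 926 px; one third is 308.67 px.
The bottom-right point is two-thirds across and two-thirds down within the crop:
x = 3560 + 2 × 823.33 ≈ 5207; y = 322 + 2 × 308.67 ≈ 939.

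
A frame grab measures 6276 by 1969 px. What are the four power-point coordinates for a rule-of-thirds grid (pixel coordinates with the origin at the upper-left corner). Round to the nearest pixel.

One third of 6276 is 2092; one third of 1969 is 656.33.
Vertical third lines at x = 2092 and x = 4184; horizontal third lines at y = 656 and y = 1313.

(2092, 656), (4184, 656), (2092, 1313), (4184, 1313)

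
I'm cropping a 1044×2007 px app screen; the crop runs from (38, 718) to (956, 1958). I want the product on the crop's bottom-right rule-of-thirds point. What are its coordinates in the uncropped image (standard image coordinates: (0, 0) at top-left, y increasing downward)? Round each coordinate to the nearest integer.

(650, 1545)

Crop width = 956 − 38 = 918 px; one third is 306.00 px.
Crop height = 1958 − 718 = 1240 px; one third is 413.33 px.
The bottom-right point is two-thirds across and two-thirds down within the crop:
x = 38 + 2 × 306.00 ≈ 650; y = 718 + 2 × 413.33 ≈ 1545.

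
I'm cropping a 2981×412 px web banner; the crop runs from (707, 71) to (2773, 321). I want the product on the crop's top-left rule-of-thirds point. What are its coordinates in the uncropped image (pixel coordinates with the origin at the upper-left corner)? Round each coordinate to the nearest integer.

x = 1396 px, y = 154 px

Crop width = 2773 − 707 = 2066 px; one third is 688.67 px.
Crop height = 321 − 71 = 250 px; one third is 83.33 px.
The top-left point is one-third across and one-third down within the crop:
x = 707 + 1 × 688.67 ≈ 1396; y = 71 + 1 × 83.33 ≈ 154.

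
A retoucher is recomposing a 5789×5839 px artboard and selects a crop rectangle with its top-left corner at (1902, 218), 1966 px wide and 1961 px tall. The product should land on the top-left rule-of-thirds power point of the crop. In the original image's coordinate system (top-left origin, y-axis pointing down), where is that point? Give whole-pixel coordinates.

One third of the crop width 1966 is 655.33 px.
One third of the crop height 1961 is 653.67 px.
The top-left point is one-third across and one-third down within the crop:
x = 1902 + 1 × 655.33 ≈ 2557; y = 218 + 1 × 653.67 ≈ 872.

x = 2557 px, y = 872 px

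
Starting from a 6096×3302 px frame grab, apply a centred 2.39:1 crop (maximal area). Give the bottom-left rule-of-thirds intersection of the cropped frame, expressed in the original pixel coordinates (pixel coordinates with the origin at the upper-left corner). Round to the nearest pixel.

6096/3302 < 2.39/1, so the 2.39:1 crop keeps the full width 6096 and trims height to 6096 × 1/2.39 = 2550.63 px.
Top offset = (3302 − 2550.63)/2 = 375.69 px; left offset = 0.
Bottom-left is one-third across and two-thirds down within the crop:
x = 0.00 + 1 × 6096.00/3 ≈ 2032; y = 375.69 + 2 × 2550.63/3 ≈ 2076.

(2032, 2076)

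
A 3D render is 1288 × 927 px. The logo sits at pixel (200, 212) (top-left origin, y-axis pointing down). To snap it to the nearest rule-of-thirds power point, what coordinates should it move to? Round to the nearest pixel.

(429, 309)

Third lines: x ∈ {429, 859}, y ∈ {309, 618}.
200 is closer to x = 429; 212 is closer to y = 309.
So the nearest intersection is the upper-left power point.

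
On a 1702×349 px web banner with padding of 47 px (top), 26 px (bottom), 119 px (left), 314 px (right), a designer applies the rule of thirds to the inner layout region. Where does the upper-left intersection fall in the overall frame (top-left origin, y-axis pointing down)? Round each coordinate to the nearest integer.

(542, 139)

Content width = 1702 − 119 − 314 = 1269 px; content height = 349 − 47 − 26 = 276 px.
Upper-left is one-third across and one-third down within the inner layout region.
x = 119 + 1 × 1269/3 = 119 + 423.00 ≈ 542
y = 47 + 1 × 276/3 = 47 + 92.00 ≈ 139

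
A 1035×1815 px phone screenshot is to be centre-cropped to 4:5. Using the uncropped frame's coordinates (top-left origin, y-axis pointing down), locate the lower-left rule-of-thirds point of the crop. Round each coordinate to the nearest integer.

1035/1815 < 4/5, so the 4:5 crop keeps the full width 1035 and trims height to 1035 × 5/4 = 1293.75 px.
Top offset = (1815 − 1293.75)/2 = 260.62 px; left offset = 0.
Lower-left is one-third across and two-thirds down within the crop:
x = 0.00 + 1 × 1035.00/3 ≈ 345; y = 260.62 + 2 × 1293.75/3 ≈ 1123.

x = 345 px, y = 1123 px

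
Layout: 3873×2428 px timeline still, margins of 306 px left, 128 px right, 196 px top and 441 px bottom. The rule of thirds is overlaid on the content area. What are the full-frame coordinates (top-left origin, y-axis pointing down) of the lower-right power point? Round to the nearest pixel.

x = 2599 px, y = 1390 px

Content width = 3873 − 306 − 128 = 3439 px; content height = 2428 − 196 − 441 = 1791 px.
Lower-right is two-thirds across and two-thirds down within the content area.
x = 306 + 2 × 3439/3 = 306 + 2292.67 ≈ 2599
y = 196 + 2 × 1791/3 = 196 + 1194.00 ≈ 1390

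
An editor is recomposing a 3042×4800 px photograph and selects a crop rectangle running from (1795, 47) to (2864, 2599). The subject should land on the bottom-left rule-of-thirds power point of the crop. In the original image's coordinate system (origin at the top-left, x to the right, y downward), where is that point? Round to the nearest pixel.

x = 2151 px, y = 1748 px

Crop width = 2864 − 1795 = 1069 px; one third is 356.33 px.
Crop height = 2599 − 47 = 2552 px; one third is 850.67 px.
The bottom-left point is one-third across and two-thirds down within the crop:
x = 1795 + 1 × 356.33 ≈ 2151; y = 47 + 2 × 850.67 ≈ 1748.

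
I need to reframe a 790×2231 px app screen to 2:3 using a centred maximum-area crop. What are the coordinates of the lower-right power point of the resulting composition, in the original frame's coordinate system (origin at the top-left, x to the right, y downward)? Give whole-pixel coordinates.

(527, 1313)

790/2231 < 2/3, so the 2:3 crop keeps the full width 790 and trims height to 790 × 3/2 = 1185.00 px.
Top offset = (2231 − 1185.00)/2 = 523.00 px; left offset = 0.
Lower-right is two-thirds across and two-thirds down within the crop:
x = 0.00 + 2 × 790.00/3 ≈ 527; y = 523.00 + 2 × 1185.00/3 ≈ 1313.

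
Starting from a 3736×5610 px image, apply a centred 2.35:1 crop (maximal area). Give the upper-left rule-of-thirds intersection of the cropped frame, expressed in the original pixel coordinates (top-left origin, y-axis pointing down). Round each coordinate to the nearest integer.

3736/5610 < 2.35/1, so the 2.35:1 crop keeps the full width 3736 and trims height to 3736 × 1/2.35 = 1589.79 px.
Top offset = (5610 − 1589.79)/2 = 2010.11 px; left offset = 0.
Upper-left is one-third across and one-third down within the crop:
x = 0.00 + 1 × 3736.00/3 ≈ 1245; y = 2010.11 + 1 × 1589.79/3 ≈ 2540.

(1245, 2540)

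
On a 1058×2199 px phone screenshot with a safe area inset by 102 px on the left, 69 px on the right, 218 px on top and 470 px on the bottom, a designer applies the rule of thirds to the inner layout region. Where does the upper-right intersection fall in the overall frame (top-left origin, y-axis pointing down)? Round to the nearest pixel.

(693, 722)

Content width = 1058 − 102 − 69 = 887 px; content height = 2199 − 218 − 470 = 1511 px.
Upper-right is two-thirds across and one-third down within the inner layout region.
x = 102 + 2 × 887/3 = 102 + 591.33 ≈ 693
y = 218 + 1 × 1511/3 = 218 + 503.67 ≈ 722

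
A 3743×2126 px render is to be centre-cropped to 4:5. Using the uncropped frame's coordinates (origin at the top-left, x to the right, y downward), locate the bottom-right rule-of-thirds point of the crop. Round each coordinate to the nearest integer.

3743/2126 > 4/5, so the 4:5 crop keeps the full height 2126 and trims width to 2126 × 4/5 = 1700.80 px.
Left offset = (3743 − 1700.80)/2 = 1021.10 px; top offset = 0.
Bottom-right is two-thirds across and two-thirds down within the crop:
x = 1021.10 + 2 × 1700.80/3 ≈ 2155; y = 0.00 + 2 × 2126.00/3 ≈ 1417.

(2155, 1417)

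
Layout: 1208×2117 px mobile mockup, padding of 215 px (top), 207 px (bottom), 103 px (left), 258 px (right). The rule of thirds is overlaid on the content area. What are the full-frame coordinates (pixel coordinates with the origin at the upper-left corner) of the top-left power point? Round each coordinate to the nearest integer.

Content width = 1208 − 103 − 258 = 847 px; content height = 2117 − 215 − 207 = 1695 px.
Top-left is one-third across and one-third down within the content area.
x = 103 + 1 × 847/3 = 103 + 282.33 ≈ 385
y = 215 + 1 × 1695/3 = 215 + 565.00 ≈ 780

x = 385 px, y = 780 px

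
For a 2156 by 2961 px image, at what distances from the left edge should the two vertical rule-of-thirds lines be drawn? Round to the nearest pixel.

2156 / 3 = 718.67, so the vertical lines sit at one and two thirds of 2156.

719 px and 1437 px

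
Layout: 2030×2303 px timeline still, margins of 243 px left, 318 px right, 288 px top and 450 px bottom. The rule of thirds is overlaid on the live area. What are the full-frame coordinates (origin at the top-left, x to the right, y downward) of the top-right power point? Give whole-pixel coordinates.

x = 1222 px, y = 810 px

Content width = 2030 − 243 − 318 = 1469 px; content height = 2303 − 288 − 450 = 1565 px.
Top-right is two-thirds across and one-third down within the live area.
x = 243 + 2 × 1469/3 = 243 + 979.33 ≈ 1222
y = 288 + 1 × 1565/3 = 288 + 521.67 ≈ 810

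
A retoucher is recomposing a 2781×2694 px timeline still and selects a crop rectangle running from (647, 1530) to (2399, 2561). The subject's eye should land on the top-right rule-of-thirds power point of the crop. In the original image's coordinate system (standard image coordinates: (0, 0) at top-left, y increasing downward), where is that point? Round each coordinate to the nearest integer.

(1815, 1874)

Crop width = 2399 − 647 = 1752 px; one third is 584.00 px.
Crop height = 2561 − 1530 = 1031 px; one third is 343.67 px.
The top-right point is two-thirds across and one-third down within the crop:
x = 647 + 2 × 584.00 ≈ 1815; y = 1530 + 1 × 343.67 ≈ 1874.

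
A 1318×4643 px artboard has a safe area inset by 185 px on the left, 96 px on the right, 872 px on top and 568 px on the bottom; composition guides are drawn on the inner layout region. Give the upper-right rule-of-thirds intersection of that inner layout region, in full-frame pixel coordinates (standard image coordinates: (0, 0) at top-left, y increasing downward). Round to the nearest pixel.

(876, 1940)

Content width = 1318 − 185 − 96 = 1037 px; content height = 4643 − 872 − 568 = 3203 px.
Upper-right is two-thirds across and one-third down within the inner layout region.
x = 185 + 2 × 1037/3 = 185 + 691.33 ≈ 876
y = 872 + 1 × 3203/3 = 872 + 1067.67 ≈ 1940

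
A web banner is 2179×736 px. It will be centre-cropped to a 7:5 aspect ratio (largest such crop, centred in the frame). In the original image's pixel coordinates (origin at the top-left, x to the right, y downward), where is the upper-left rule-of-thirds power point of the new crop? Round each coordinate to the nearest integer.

2179/736 > 7/5, so the 7:5 crop keeps the full height 736 and trims width to 736 × 7/5 = 1030.40 px.
Left offset = (2179 − 1030.40)/2 = 574.30 px; top offset = 0.
Upper-left is one-third across and one-third down within the crop:
x = 574.30 + 1 × 1030.40/3 ≈ 918; y = 0.00 + 1 × 736.00/3 ≈ 245.

x = 918 px, y = 245 px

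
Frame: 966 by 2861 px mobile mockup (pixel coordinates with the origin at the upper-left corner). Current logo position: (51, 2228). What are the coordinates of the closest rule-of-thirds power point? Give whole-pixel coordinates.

x = 322 px, y = 1907 px

Third lines: x ∈ {322, 644}, y ∈ {954, 1907}.
51 is closer to x = 322; 2228 is closer to y = 1907.
So the nearest intersection is the lower-left power point.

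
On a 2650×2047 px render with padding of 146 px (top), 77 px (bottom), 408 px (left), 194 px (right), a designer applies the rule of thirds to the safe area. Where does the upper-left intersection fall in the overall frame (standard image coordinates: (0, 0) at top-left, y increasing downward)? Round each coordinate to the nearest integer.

(1091, 754)

Content width = 2650 − 408 − 194 = 2048 px; content height = 2047 − 146 − 77 = 1824 px.
Upper-left is one-third across and one-third down within the safe area.
x = 408 + 1 × 2048/3 = 408 + 682.67 ≈ 1091
y = 146 + 1 × 1824/3 = 146 + 608.00 ≈ 754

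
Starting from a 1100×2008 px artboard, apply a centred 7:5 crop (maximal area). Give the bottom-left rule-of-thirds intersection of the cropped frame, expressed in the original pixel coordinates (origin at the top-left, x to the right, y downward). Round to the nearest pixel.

(367, 1135)

1100/2008 < 7/5, so the 7:5 crop keeps the full width 1100 and trims height to 1100 × 5/7 = 785.71 px.
Top offset = (2008 − 785.71)/2 = 611.14 px; left offset = 0.
Bottom-left is one-third across and two-thirds down within the crop:
x = 0.00 + 1 × 1100.00/3 ≈ 367; y = 611.14 + 2 × 785.71/3 ≈ 1135.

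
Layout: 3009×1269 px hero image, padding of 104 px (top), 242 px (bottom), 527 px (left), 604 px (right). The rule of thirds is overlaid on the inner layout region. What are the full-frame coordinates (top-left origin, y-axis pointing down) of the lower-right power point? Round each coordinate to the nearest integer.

Content width = 3009 − 527 − 604 = 1878 px; content height = 1269 − 104 − 242 = 923 px.
Lower-right is two-thirds across and two-thirds down within the inner layout region.
x = 527 + 2 × 1878/3 = 527 + 1252.00 ≈ 1779
y = 104 + 2 × 923/3 = 104 + 615.33 ≈ 719

(1779, 719)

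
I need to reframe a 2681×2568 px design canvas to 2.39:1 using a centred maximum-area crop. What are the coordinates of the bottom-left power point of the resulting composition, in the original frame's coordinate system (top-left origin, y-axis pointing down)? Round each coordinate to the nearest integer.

(894, 1471)

2681/2568 < 2.39/1, so the 2.39:1 crop keeps the full width 2681 and trims height to 2681 × 1/2.39 = 1121.76 px.
Top offset = (2568 − 1121.76)/2 = 723.12 px; left offset = 0.
Bottom-left is one-third across and two-thirds down within the crop:
x = 0.00 + 1 × 2681.00/3 ≈ 894; y = 723.12 + 2 × 1121.76/3 ≈ 1471.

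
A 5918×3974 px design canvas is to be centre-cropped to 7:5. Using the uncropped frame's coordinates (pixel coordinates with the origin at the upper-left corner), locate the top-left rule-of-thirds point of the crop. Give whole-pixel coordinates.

5918/3974 > 7/5, so the 7:5 crop keeps the full height 3974 and trims width to 3974 × 7/5 = 5563.60 px.
Left offset = (5918 − 5563.60)/2 = 177.20 px; top offset = 0.
Top-left is one-third across and one-third down within the crop:
x = 177.20 + 1 × 5563.60/3 ≈ 2032; y = 0.00 + 1 × 3974.00/3 ≈ 1325.

x = 2032 px, y = 1325 px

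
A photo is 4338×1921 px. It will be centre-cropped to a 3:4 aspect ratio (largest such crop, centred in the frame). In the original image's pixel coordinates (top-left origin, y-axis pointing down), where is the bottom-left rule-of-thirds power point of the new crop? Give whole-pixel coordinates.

x = 1929 px, y = 1281 px

4338/1921 > 3/4, so the 3:4 crop keeps the full height 1921 and trims width to 1921 × 3/4 = 1440.75 px.
Left offset = (4338 − 1440.75)/2 = 1448.62 px; top offset = 0.
Bottom-left is one-third across and two-thirds down within the crop:
x = 1448.62 + 1 × 1440.75/3 ≈ 1929; y = 0.00 + 2 × 1921.00/3 ≈ 1281.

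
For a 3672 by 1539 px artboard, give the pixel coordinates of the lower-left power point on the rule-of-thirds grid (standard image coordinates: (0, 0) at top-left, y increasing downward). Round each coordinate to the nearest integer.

The lower-left point sits one-third of the way across and two-thirds of the way down.
x = 1 × 3672/3 ≈ 1224; y = 2 × 1539/3 ≈ 1026.

(1224, 1026)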